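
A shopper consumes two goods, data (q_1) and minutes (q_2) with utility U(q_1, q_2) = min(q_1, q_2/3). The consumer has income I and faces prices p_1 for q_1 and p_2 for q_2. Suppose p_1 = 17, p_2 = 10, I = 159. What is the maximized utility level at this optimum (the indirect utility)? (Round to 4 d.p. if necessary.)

With perfect complements, no substitution: consume in ratio q_1:q_2 = 1:3.
Budget: p_1·q_1 + p_2·3·q_1 = I, so (p_1 + 3·p_2)·q_1 = I.
Demand: q_1*(p_1,p_2,I) = I/(p_1 + 3·p_2), q_2* = 3·I/(p_1 + 3·p_2).
Here 17 + 3·10 = 47, giving q_1* = 3.383 and q_2* = 10.1489.
Utility at the optimum: U(3.383, 10.1489) = 3.383.

V = 3.383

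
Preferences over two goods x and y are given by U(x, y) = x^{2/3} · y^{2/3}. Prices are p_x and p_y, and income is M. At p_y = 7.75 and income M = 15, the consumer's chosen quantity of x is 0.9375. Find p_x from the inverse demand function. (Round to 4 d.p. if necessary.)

p_x = 8

Tangency: MRS = y/x = p_x/p_y.
So 2/3·p_y·y = 2/3·p_x·x; combined with the budget, a share 0.5 of income goes to x.
Demand: x*(p_x,p_y,M) = 0.5·M/p_x and y* = 0.5·M/p_y.
Set x* = 0.9375 in the demand function and solve for p_x: p_x = 8.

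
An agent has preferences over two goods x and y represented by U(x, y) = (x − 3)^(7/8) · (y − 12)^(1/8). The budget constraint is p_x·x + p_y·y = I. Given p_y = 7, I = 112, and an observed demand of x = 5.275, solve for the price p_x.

Let x' = x−3, y' = y−12. MRS = 7·y'/x' = p_x/p_y.
After buying the subsistence bundle (3, 12), a share 0.875 of the remaining income goes to x: x* = 3 + 0.875·(I − 3p_x − 12p_y)/p_x.
Set x* = 5.275 in the demand function and solve for p_x: p_x = 5.

p_x = 5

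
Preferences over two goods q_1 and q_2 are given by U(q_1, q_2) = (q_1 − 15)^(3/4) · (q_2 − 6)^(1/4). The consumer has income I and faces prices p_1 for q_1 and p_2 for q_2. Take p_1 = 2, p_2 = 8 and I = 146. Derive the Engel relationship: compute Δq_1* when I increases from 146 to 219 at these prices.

Δq_1* = 27.375

MRS = 3·(q_2−6)/(q_1−15). Tangency with p_1/p_2 gives q_2−6 = (1/3)·(p_1/p_2)·(q_1−15).
Substituting into the budget: q_1* = 15 + 0.75·(I − 15·p_1 − 6·p_2)/p_1, and q_2* = 6 + 0.25·(…)/p_2.
Discretionary income = 146 − 15·2 − 6·8 = 68; q_1* = 15 + 0.75·68/2 = 40.5.
At I' = 219: q_1* = 67.875. Change: 67.875 − 40.5 = 27.375.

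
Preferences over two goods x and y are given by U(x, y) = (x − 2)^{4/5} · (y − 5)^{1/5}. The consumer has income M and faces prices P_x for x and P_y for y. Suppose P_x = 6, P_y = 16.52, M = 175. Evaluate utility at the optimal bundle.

Let x' = x−2, y' = y−5. MRS = 4·y'/x' = P_x/P_y.
Substituting into the budget: x* = 2 + 0.8·(M − 2·P_x − 5·P_y)/P_x, and y* = 5 + 0.2·(…)/P_y.
Discretionary income = 175 − 2·6 − 5·16.52 = 80.4; x* = 2 + 0.8·80.4/6 = 12.72; y* = 5 + 0.2·80.4/16.52 = 5.9734.
Utility at the optimum: U(12.72, 5.9734) = 6.6345.

V = 6.6345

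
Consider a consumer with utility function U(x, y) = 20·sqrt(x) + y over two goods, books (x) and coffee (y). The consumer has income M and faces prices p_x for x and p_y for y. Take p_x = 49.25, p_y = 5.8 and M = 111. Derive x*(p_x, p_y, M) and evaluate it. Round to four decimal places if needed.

x* = 1.3869

Utility is quasi-linear in y; the FOC for x is 10/√x = p_x/p_y.
Thus x* = (10·p_y/p_x)² — independent of M — with the rest of income spent on y.
Plugging in: x* = (10·5.8/49.25)² = 1.3869.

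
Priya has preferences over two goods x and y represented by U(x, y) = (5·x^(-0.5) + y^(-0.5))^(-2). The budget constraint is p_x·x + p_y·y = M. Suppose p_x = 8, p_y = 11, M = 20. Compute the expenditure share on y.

From the CES first-order condition, 5·(y/x)^(1.5) = p_x/p_y.
Solve for the ratio: y/x = [(1/5)·p_x/p_y]^(2/3).
Substitute y = (y/x)·x into the budget: x* = M/(p_x + p_y·(y/x)).
Numerically y/x = 0.276578, so x* = 20/(8 + 11·0.276578) = 1.8112 and y* = 0.276578·1.8112 = 0.5009.
Expenditure on y: 11·0.5009 = 5.5103; share = 0.2755.

share on y = 0.2755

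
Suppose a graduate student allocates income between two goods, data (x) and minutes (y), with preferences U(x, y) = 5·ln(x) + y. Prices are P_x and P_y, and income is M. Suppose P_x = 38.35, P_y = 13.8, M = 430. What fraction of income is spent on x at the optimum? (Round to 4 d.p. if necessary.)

share on x = 0.1605

MU_x = 5/x, MU_y = 1. Tangency: 5/x = P_x/P_y.
So x*(P_x,P_y) = 5·P_y/P_x, independent of income; and y* = (M − 5·P_y)/P_y.
At the given prices: x* = 5·13.8/38.35 = 1.7992, and y* = 26.1594.
Expenditure on x: 38.35·1.7992 = 69; share = 0.1605.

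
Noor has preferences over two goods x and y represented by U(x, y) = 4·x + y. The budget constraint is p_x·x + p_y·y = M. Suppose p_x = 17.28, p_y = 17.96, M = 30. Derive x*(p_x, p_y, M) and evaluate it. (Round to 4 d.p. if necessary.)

Perfect substitutes: compare marginal utility per dollar. 4/p_x vs 1/p_y → 0.2315 vs 0.0557.
x gives more utility per dollar, so spend all income on x: x* = M/p_x, y* = 0.
Numerically: x* = 1.7361, y* = 0.

x* = 1.7361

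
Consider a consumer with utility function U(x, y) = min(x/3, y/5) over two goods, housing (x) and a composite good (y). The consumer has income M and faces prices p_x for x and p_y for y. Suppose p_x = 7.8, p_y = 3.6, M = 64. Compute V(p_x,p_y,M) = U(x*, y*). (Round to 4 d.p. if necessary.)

With perfect complements, no substitution: consume in ratio x:y = 3:5.
Budget: p_x·x + p_y·(5/3)·x = M, so (3·p_x + 5·p_y)·x = 3·M.
Demand: x*(p_x,p_y,M) = 3·M/(3·p_x + 5·p_y), y* = 5·M/(3·p_x + 5·p_y).
Here 3·7.8 + 5·3.6 = 41.4, giving x* = 4.6377 and y* = 7.7295.
Utility at the optimum: U(4.6377, 7.7295) = 1.5459.

V = 1.5459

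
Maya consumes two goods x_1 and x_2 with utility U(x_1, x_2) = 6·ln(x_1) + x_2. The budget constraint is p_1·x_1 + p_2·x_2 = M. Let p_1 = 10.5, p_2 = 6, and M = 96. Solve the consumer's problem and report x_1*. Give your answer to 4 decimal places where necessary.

x_1* = 3.4286

MU_x_1 = 6/x_1, MU_x_2 = 1. Tangency: 6/x_1 = p_1/p_2.
So x_1*(p_1,p_2) = 6·p_2/p_1, independent of income; and x_2* = (M − 6·p_2)/p_2.
At the given prices: x_1* = 6·6/10.5 = 3.4286.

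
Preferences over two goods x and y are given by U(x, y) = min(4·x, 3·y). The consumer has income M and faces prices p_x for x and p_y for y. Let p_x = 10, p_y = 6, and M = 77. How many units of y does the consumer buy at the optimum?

Leontief preferences: the optimum is at the kink where x/3 = y/4, i.e. y = (4/3)·x.
Budget: p_x·x + p_y·(4/3)·x = M, so (3·p_x + 4·p_y)·x = 3·M.
Demand: x*(p_x,p_y,M) = 3·M/(3·p_x + 4·p_y), y* = 4·M/(3·p_x + 4·p_y).
Here 3·10 + 4·6 = 54, giving y* = 5.7037.

y* = 5.7037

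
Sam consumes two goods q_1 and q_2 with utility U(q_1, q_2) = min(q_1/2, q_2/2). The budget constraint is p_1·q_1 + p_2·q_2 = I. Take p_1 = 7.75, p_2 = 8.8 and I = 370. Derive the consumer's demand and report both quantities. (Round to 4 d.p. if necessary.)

With perfect complements, no substitution: consume in ratio q_1:q_2 = 2:2.
Budget: p_1·q_1 + p_2·q_1 = I, so (2·p_1 + 2·p_2)·q_1 = 2·I.
Demand: q_1*(p_1,p_2,I) = 2·I/(2·p_1 + 2·p_2), q_2* = 2·I/(2·p_1 + 2·p_2).
Here 2·7.75 + 2·8.8 = 33.1, giving q_1* = 22.3565 and q_2* = 22.3565.

q_1* = 22.3565, q_2* = 22.3565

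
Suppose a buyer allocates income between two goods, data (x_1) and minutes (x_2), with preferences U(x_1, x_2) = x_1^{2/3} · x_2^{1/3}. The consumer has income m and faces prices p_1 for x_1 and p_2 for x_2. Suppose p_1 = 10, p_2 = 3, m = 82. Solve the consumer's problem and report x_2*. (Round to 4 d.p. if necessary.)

x_2* = 9.1111

MU_x_1/MU_x_2 = (2/3·x_2)/(1/3·x_1); tangency sets this equal to p_1/p_2.
So 2/3·p_2·x_2 = 1/3·p_1·x_1; combined with the budget, a share 2/3 of income goes to x_1.
Demand: x_1*(p_1,p_2,m) = 2/3·m/p_1 and x_2* = 1/3·m/p_2.
At p_1=10, p_2=3, m=82: x_2* = 1/3·82/3 = 9.1111.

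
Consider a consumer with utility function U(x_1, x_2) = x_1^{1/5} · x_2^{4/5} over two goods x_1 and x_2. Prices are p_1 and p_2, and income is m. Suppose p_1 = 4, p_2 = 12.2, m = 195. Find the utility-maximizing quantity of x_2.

x_2* = 12.7869

The MRS is (1/4)·x_2/x_1. Set MRS = p_1/p_2.
Rearranging, p_2·x_2 = 4·p_1·x_1. Substituting into the budget gives p_1·x_1·(1 + 4) = m.
Demand: x_1*(p_1,p_2,m) = 0.2·m/p_1 and x_2* = 0.8·m/p_2.
At p_1=4, p_2=12.2, m=195: x_2* = 0.8·195/12.2 = 12.7869.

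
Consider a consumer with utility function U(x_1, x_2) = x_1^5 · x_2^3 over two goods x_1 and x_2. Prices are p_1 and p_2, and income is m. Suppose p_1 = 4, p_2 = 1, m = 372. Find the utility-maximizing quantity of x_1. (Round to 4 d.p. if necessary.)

x_1* = 58.125

The MRS is (5/3)·x_2/x_1. Set MRS = p_1/p_2.
Rearranging, p_2·x_2 = (3/5)·p_1·x_1. Substituting into the budget gives p_1·x_1·(1 + (3/5)) = m.
Demand: x_1*(p_1,p_2,m) = 0.625·m/p_1 and x_2* = 0.375·m/p_2.
At p_1=4, p_2=1, m=372: x_1* = 0.625·372/4 = 58.125.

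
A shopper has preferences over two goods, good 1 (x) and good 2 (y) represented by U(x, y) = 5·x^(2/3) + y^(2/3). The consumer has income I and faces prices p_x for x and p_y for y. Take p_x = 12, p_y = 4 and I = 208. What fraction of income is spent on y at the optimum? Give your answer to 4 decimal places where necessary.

share on y = 0.0672

MU_x ∝ 5·x^(-1/3), MU_y ∝ y^(-1/3), so MRS = 5·(y/x)^(1/3) = p_x/p_y.
Hence y/x = ((1/5)·p_x/p_y)^(1/(1/3)), i.e. raised to the 3 power.
With the ratio pinned down, the budget gives x* = I/(p_x + p_y·(y/x)) and y* = (y/x)·x*.
Numerically y/x = 0.216, so x* = 208/(12 + 4·0.216) = 16.1692 and y* = 0.216·16.1692 = 3.4925.
Expenditure on y: 4·3.4925 = 13.9701; share = 0.0672.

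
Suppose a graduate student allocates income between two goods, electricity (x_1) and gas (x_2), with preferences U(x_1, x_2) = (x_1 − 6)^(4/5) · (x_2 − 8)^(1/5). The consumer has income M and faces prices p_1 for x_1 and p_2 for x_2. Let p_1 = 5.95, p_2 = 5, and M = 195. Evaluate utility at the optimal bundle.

V = 12.5867

MRS = 4·(x_2−8)/(x_1−6). Tangency with p_1/p_2 gives x_2−8 = (1/4)·(p_1/p_2)·(x_1−6).
After buying the subsistence bundle (6, 8), a share 0.8 of the remaining income goes to x_1: x_1* = 6 + 0.8·(M − 6p_1 − 8p_2)/p_1.
Discretionary income = 195 − 6·5.95 − 8·5 = 119.3; x_1* = 6 + 0.8·119.3/5.95 = 22.0403; x_2* = 8 + 0.2·119.3/5 = 12.772.
Utility at the optimum: U(22.0403, 12.772) = 12.5867.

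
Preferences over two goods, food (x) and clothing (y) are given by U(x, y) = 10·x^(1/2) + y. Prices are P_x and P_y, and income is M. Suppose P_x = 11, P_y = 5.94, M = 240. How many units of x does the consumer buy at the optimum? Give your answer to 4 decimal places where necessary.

Set MRS = P_x/P_y: 5·x^(−1/2) = P_x/P_y.
Thus x* = (5·P_y/P_x)² — independent of M — with the rest of income spent on y.
Plugging in: x* = (5·5.94/11)² = 7.29.

x* = 7.29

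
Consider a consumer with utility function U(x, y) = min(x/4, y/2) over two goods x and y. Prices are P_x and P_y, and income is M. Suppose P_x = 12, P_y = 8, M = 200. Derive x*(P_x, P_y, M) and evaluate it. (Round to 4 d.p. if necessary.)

Leontief preferences: the optimum is at the kink where x/4 = y/2, i.e. y = (1/2)·x.
Budget: P_x·x + P_y·(1/2)·x = M, so (4·P_x + 2·P_y)·x = 4·M.
Demand: x*(P_x,P_y,M) = 4·M/(4·P_x + 2·P_y), y* = 2·M/(4·P_x + 2·P_y).
Here 4·12 + 2·8 = 64, giving x* = 12.5.

x* = 12.5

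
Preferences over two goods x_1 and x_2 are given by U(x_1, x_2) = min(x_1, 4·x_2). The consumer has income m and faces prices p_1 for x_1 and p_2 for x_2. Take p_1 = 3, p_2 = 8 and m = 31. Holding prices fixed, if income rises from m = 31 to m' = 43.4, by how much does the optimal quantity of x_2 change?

Δx_2* = 0.62

Here 4·3 + 8 = 20, giving x_2* = 1.55.
At m' = 43.4: x_2* = 2.17. Change: 2.17 − 1.55 = 0.62.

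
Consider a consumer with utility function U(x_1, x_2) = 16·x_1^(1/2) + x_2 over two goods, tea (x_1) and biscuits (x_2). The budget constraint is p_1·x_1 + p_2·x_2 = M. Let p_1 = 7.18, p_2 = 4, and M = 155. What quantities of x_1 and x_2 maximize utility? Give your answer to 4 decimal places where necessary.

x_1* = 19.8633, x_2* = 3.0954

Set MRS = p_1/p_2: 8·x_1^(−1/2) = p_1/p_2.
Solve: √x_1 = 8·p_2/p_1, so x_1*(p_1,p_2) = (8·p_2/p_1)², and x_2* = (M − p_1·x_1*)/p_2.
Plugging in: x_1* = (8·4/7.18)² = 19.8633, x_2* = 3.0954.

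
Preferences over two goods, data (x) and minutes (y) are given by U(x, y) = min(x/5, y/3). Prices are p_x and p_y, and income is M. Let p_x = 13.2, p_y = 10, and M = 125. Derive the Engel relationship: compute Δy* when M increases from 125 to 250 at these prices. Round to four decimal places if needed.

Δy* = 3.9062

Leontief preferences: the optimum is at the kink where x/5 = y/3, i.e. y = (3/5)·x.
Budget: p_x·x + p_y·(3/5)·x = M, so (5·p_x + 3·p_y)·x = 5·M.
Demand: x*(p_x,p_y,M) = 5·M/(5·p_x + 3·p_y), y* = 3·M/(5·p_x + 3·p_y).
Here 5·13.2 + 3·10 = 96, giving y* = 3.9062.
At M' = 250: y* = 7.8125. Change: 7.8125 − 3.9062 = 3.9062.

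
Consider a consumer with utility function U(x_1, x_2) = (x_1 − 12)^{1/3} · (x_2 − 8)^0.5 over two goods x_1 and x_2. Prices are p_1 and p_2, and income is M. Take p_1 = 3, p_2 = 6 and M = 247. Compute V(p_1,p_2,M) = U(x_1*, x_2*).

V = 11.2669

After buying the subsistence bundle (12, 8), a share 0.4 of the remaining income goes to x_1: x_1* = 12 + 0.4·(M − 12p_1 − 8p_2)/p_1.
Discretionary income = 247 − 12·3 − 8·6 = 163; x_1* = 12 + 0.4·163/3 = 33.7333; x_2* = 8 + 0.6·163/6 = 24.3.
Utility at the optimum: U(33.7333, 24.3) = 11.2669.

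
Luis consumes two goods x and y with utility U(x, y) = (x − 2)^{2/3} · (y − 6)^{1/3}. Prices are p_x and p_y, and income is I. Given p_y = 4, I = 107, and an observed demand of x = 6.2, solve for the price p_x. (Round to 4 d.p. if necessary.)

p_x = 10

Let x' = x−2, y' = y−6. MRS = 2·y'/x' = p_x/p_y.
Substituting into the budget: x* = 2 + 2/3·(I − 2·p_x − 6·p_y)/p_x, and y* = 6 + 1/3·(…)/p_y.
Set x* = 6.2 in the demand function and solve for p_x: p_x = 10.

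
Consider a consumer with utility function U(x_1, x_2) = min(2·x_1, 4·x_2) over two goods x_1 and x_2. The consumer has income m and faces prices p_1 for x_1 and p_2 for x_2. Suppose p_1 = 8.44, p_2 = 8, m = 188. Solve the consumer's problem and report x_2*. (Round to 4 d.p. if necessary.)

Leontief preferences: the optimum is at the kink where x_1/4 = x_2/2, i.e. x_2 = (1/2)·x_1.
Budget: p_1·x_1 + p_2·(1/2)·x_1 = m, so (4·p_1 + 2·p_2)·x_1 = 4·m.
Demand: x_1*(p_1,p_2,m) = 4·m/(4·p_1 + 2·p_2), x_2* = 2·m/(4·p_1 + 2·p_2).
Here 4·8.44 + 2·8 = 49.76, giving x_2* = 7.5563.

x_2* = 7.5563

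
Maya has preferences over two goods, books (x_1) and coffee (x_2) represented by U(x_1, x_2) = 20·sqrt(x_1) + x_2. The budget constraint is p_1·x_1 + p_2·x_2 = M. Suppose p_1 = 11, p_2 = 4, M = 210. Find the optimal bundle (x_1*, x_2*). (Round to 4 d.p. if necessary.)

x_1* = 13.2231, x_2* = 16.1364

Plugging in: x_1* = (10·4/11)² = 13.2231, x_2* = 16.1364.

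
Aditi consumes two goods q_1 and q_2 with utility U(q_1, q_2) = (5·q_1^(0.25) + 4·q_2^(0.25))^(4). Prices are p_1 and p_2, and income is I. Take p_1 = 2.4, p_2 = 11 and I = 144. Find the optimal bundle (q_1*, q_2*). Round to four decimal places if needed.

MRS = MU_q_1/MU_q_2 = (5/4)·(q_2/q_1)^(0.75). Set equal to p_1/p_2.
Solve for the ratio: q_2/q_1 = [(4/5)·p_1/p_2]^(4/3).
With the ratio pinned down, the budget gives q_1* = I/(p_1 + p_2·(q_2/q_1)) and q_2* = (q_2/q_1)·q_1*.
Numerically q_2/q_1 = 0.097546, so q_1* = 144/(2.4 + 11·0.097546) = 41.4626 and q_2* = 0.097546·41.4626 = 4.0445.

q_1* = 41.4626, q_2* = 4.0445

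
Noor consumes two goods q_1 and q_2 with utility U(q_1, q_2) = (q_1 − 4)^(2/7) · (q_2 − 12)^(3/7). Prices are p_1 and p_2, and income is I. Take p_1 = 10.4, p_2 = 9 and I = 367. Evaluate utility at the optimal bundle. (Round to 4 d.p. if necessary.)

V = 5.7697

MRS = (2/3)·(q_2−12)/(q_1−4). Tangency with p_1/p_2 gives q_2−12 = (3/2)·(p_1/p_2)·(q_1−4).
After buying the subsistence bundle (4, 12), a share 0.4 of the remaining income goes to q_1: q_1* = 4 + 0.4·(I − 4p_1 − 12p_2)/p_1.
Discretionary income = 367 − 4·10.4 − 12·9 = 217.4; q_1* = 4 + 0.4·217.4/10.4 = 12.3615; q_2* = 12 + 0.6·217.4/9 = 26.4933.
Utility at the optimum: U(12.3615, 26.4933) = 5.7697.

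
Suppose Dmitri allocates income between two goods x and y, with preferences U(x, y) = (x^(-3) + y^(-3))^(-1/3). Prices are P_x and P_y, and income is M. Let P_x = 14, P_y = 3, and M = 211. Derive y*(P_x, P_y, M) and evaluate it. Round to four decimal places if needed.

y* = 16.846

From the CES first-order condition, (y/x)^(4) = P_x/P_y.
Solve for the ratio: y/x = [P_x/P_y]^(0.25).
Substitute y = (y/x)·x into the budget: x* = M/(P_x + P_y·(y/x)).
Numerically y/x = 1.469778, so x* = 211/(14 + 3·1.469778) = 11.4616 and y* = 1.469778·11.4616 = 16.846.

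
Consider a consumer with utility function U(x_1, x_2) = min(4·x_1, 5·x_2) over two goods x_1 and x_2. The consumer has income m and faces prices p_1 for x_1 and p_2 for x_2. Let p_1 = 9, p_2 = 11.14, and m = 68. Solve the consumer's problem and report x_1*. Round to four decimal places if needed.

x_1* = 3.7963

Leontief preferences: the optimum is at the kink where x_1/5 = x_2/4, i.e. x_2 = (4/5)·x_1.
Budget: p_1·x_1 + p_2·(4/5)·x_1 = m, so (5·p_1 + 4·p_2)·x_1 = 5·m.
Demand: x_1*(p_1,p_2,m) = 5·m/(5·p_1 + 4·p_2), x_2* = 4·m/(5·p_1 + 4·p_2).
Here 5·9 + 4·11.14 = 89.56, giving x_1* = 3.7963.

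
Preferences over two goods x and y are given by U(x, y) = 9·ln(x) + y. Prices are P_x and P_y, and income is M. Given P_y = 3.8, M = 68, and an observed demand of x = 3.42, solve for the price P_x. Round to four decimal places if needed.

P_x = 10

MU_x = 9/x, MU_y = 1. Tangency: 9/x = P_x/P_y.
So x*(P_x,P_y) = 9·P_y/P_x, independent of income; and y* = (M − 9·P_y)/P_y.
Set x* = 3.42 in the demand function and solve for P_x: P_x = 10.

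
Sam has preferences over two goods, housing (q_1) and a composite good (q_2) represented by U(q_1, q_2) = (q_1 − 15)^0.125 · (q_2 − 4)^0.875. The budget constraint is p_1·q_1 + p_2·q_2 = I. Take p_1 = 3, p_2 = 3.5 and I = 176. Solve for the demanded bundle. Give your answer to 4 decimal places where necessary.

q_1* = 19.875, q_2* = 33.25

This is Cobb-Douglas in (q_1−15, q_2−4): tangency gives 0.125·p_2·(q_2−4) = 0.875·p_1·(q_1−15).
Substituting into the budget: q_1* = 15 + 0.125·(I − 15·p_1 − 4·p_2)/p_1, and q_2* = 4 + 0.875·(…)/p_2.
Discretionary income = 176 − 15·3 − 4·3.5 = 117; q_1* = 15 + 0.125·117/3 = 19.875; q_2* = 4 + 0.875·117/3.5 = 33.25.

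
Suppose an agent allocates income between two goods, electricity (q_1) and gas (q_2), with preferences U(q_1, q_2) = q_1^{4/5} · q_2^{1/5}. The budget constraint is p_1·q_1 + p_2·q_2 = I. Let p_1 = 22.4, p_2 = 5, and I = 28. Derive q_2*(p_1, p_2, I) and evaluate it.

At p_1=22.4, p_2=5, I=28: q_2* = 0.2·28/5 = 1.12.

q_2* = 1.12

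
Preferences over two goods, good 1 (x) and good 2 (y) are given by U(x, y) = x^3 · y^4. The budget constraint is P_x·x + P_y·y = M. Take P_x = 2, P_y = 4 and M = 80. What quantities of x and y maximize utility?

x* = 17.1429, y* = 11.4286

The MRS is (3/4)·y/x. Set MRS = P_x/P_y.
Rearranging, P_y·y = (4/3)·P_x·x. Substituting into the budget gives P_x·x·(1 + (4/3)) = M.
Demand: x*(P_x,P_y,M) = 3/7·M/P_x and y* = 4/7·M/P_y.
At P_x=2, P_y=4, M=80: x* = 3/7·80/2 = 17.1429, y* = 11.4286.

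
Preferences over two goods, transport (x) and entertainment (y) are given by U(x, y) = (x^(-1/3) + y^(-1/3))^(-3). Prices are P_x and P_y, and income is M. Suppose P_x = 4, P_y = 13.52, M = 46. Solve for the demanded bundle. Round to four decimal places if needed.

x* = 4.8814, y* = 1.9582

From the CES first-order condition, (y/x)^(4/3) = P_x/P_y.
Solve for the ratio: y/x = [P_x/P_y]^(0.75).
With the ratio pinned down, the budget gives x* = M/(P_x + P_y·(y/x)) and y* = (y/x)·x*.
Numerically y/x = 0.401155, so x* = 46/(4 + 13.52·0.401155) = 4.8814 and y* = 0.401155·4.8814 = 1.9582.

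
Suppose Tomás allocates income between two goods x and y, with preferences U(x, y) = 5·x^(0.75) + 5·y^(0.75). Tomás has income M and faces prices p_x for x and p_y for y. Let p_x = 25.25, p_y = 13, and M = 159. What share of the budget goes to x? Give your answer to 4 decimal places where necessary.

share on x = 0.1201

MU_x ∝ 5·x^(-0.25), MU_y ∝ 5·y^(-0.25), so MRS = (y/x)^(0.25) = p_x/p_y.
Solve for the ratio: y/x = [p_x/p_y]^(4).
With the ratio pinned down, the budget gives x* = M/(p_x + p_y·(y/x)) and y* = (y/x)·x*.
Numerically y/x = 14.232203, so x* = 159/(25.25 + 13·14.232203) = 0.7562 and y* = 14.232203·0.7562 = 10.762.
Expenditure on x: 25.25·0.7562 = 19.0934; share = 0.1201.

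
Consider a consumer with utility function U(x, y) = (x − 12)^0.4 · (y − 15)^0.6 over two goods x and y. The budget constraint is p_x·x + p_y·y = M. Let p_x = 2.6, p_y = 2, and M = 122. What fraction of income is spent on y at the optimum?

Let x' = x−12, y' = y−15. MRS = (2/3)·y'/x' = p_x/p_y.
After buying the subsistence bundle (12, 15), a share 0.4 of the remaining income goes to x: x* = 12 + 0.4·(M − 12p_x − 15p_y)/p_x.
Discretionary income = 122 − 12·2.6 − 15·2 = 60.8; x* = 12 + 0.4·60.8/2.6 = 21.3538; y* = 15 + 0.6·60.8/2 = 33.24.
Expenditure on y: 2·33.24 = 66.48; share = 0.5449.

share on y = 0.5449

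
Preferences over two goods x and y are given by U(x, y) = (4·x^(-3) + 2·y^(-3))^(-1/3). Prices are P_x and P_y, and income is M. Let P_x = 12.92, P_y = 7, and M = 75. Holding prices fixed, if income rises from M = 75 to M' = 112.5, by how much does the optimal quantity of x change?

Δx* = 1.8958

With the ratio pinned down, the budget gives x* = M/(P_x + P_y·(y/x)) and y* = (y/x)·x*.
Numerically y/x = 0.98013, so x* = 75/(12.92 + 7·0.98013) = 3.7915.
At M' = 112.5: x* = 5.6873. Change: 5.6873 − 3.7915 = 1.8958.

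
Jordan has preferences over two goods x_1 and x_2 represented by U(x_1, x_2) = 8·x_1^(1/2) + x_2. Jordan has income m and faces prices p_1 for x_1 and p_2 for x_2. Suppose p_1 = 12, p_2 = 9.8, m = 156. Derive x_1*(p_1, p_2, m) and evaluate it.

x_1* = 10.6711

Utility is quasi-linear in x_2; the FOC for x_1 is 4/√x_1 = p_1/p_2.
Thus x_1* = (4·p_2/p_1)² — independent of m — with the rest of income spent on x_2.
Plugging in: x_1* = (4·9.8/12)² = 10.6711.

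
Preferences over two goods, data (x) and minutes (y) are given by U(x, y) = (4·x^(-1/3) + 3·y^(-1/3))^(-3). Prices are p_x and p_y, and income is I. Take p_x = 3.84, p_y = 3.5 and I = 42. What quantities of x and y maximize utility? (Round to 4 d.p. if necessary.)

MU_x ∝ 4·x^(-4/3), MU_y ∝ 3·y^(-4/3), so MRS = (4/3)·(y/x)^(4/3) = p_x/p_y.
Hence y/x = ((3/4)·p_x/p_y)^(1/(4/3)), i.e. raised to the 0.75 power.
Substitute y = (y/x)·x into the budget: x* = I/(p_x + p_y·(y/x)).
Numerically y/x = 0.863959, so x* = 42/(3.84 + 3.5·0.863959) = 6.119 and y* = 0.863959·6.119 = 5.2866.

x* = 6.119, y* = 5.2866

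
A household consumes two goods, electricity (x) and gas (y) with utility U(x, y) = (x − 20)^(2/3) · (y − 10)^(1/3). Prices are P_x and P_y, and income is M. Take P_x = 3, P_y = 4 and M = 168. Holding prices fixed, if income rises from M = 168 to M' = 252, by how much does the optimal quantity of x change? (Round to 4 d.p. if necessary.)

Δx* = 18.6667

This is Cobb-Douglas in (x−20, y−10): tangency gives 2/3·P_y·(y−10) = 1/3·P_x·(x−20).
Substituting into the budget: x* = 20 + 2/3·(M − 20·P_x − 10·P_y)/P_x, and y* = 10 + 1/3·(…)/P_y.
Discretionary income = 168 − 20·3 − 10·4 = 68; x* = 20 + 2/3·68/3 = 35.1111.
At M' = 252: x* = 53.7778. Change: 53.7778 − 35.1111 = 18.6667.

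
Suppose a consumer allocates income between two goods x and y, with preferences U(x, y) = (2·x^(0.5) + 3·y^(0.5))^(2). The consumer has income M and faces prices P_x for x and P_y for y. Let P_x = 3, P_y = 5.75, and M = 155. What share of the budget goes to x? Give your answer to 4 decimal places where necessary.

MU_x ∝ 2·x^(-0.5), MU_y ∝ 3·y^(-0.5), so MRS = (2/3)·(y/x)^(0.5) = P_x/P_y.
Hence y/x = ((3/2)·P_x/P_y)^(1/(0.5)), i.e. raised to the 2 power.
With the ratio pinned down, the budget gives x* = M/(P_x + P_y·(y/x)) and y* = (y/x)·x*.
Numerically y/x = 0.612476, so x* = 155/(3 + 5.75·0.612476) = 23.7667 and y* = 0.612476·23.7667 = 14.5565.
Expenditure on x: 3·23.7667 = 71.3; share = 0.46.

share on x = 0.46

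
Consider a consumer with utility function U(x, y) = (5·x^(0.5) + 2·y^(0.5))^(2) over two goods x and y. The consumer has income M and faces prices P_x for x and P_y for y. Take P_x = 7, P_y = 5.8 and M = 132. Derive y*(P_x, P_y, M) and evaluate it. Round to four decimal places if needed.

y* = 3.6835

MRS = MU_x/MU_y = (5/2)·(y/x)^(0.5). Set equal to P_x/P_y.
Solve for the ratio: y/x = [(2/5)·P_x/P_y]^(2).
Substitute y = (y/x)·x into the budget: x* = M/(P_x + P_y·(y/x)).
Numerically y/x = 0.233056, so x* = 132/(7 + 5.8·0.233056) = 15.8051 and y* = 0.233056·15.8051 = 3.6835.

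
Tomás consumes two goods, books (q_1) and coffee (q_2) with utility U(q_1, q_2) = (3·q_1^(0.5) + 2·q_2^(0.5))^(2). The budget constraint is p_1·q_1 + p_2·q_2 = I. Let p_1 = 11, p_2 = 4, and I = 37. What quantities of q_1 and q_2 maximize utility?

Substitute q_2 = (q_2/q_1)·q_1 into the budget: q_1* = I/(p_1 + p_2·(q_2/q_1)).
Numerically q_2/q_1 = 3.361111, so q_1* = 37/(11 + 4·3.361111) = 1.5136 and q_2* = 3.361111·1.5136 = 5.0875.

q_1* = 1.5136, q_2* = 5.0875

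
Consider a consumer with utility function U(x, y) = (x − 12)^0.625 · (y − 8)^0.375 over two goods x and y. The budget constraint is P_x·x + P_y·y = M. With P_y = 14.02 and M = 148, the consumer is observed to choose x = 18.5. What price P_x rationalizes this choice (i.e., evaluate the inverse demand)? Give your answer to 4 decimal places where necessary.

P_x = 1.6

Let x' = x−12, y' = y−8. MRS = (5/3)·y'/x' = P_x/P_y.
After buying the subsistence bundle (12, 8), a share 0.625 of the remaining income goes to x: x* = 12 + 0.625·(M − 12P_x − 8P_y)/P_x.
Set x* = 18.5 in the demand function and solve for P_x: P_x = 1.6.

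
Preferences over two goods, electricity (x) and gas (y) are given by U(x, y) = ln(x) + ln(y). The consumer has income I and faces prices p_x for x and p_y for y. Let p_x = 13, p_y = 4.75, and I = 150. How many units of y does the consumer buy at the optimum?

y* = 15.7895

MU_x/MU_y = (y)/(x); tangency sets this equal to p_x/p_y.
Rearranging, p_y·y = p_x·x. Substituting into the budget gives p_x·x·(1 + 1) = I.
Demand: x*(p_x,p_y,I) = 0.5·I/p_x and y* = 0.5·I/p_y.
At p_x=13, p_y=4.75, I=150: y* = 0.5·150/4.75 = 15.7895.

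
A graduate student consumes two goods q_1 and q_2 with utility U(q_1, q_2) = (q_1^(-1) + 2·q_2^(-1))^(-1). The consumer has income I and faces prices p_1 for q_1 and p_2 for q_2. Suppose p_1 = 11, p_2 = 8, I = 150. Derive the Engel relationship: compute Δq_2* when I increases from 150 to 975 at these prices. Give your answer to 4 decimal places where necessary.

From the CES first-order condition, (1/2)·(q_2/q_1)^(2) = p_1/p_2.
Hence q_2/q_1 = (2·p_1/p_2)^(1/(2)), i.e. raised to the 0.5 power.
With the ratio pinned down, the budget gives q_1* = I/(p_1 + p_2·(q_2/q_1)) and q_2* = (q_2/q_1)·q_1*.
Numerically q_2/q_1 = 1.658312, so q_1* = 150/(11 + 8·1.658312) = 6.1814 and q_2* = 1.658312·6.1814 = 10.2506.
At I' = 975: q_2* = 66.6291. Change: 66.6291 − 10.2506 = 56.3785.

Δq_2* = 56.3785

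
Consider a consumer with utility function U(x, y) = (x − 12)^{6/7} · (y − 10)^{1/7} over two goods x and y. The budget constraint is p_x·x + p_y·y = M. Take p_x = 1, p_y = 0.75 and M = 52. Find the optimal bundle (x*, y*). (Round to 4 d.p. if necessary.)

x* = 39.8571, y* = 16.1905

Substituting into the budget: x* = 12 + 6/7·(M − 12·p_x − 10·p_y)/p_x, and y* = 10 + 1/7·(…)/p_y.
Discretionary income = 52 − 12·1 − 10·0.75 = 32.5; x* = 12 + 6/7·32.5/1 = 39.8571; y* = 10 + 1/7·32.5/0.75 = 16.1905.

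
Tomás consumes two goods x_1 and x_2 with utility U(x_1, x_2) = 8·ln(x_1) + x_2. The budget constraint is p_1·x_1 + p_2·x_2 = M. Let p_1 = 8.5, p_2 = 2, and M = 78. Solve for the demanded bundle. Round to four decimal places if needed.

x_1* = 1.8824, x_2* = 31

MU_x_1 = 8/x_1, MU_x_2 = 1. Tangency: 8/x_1 = p_1/p_2.
So x_1*(p_1,p_2) = 8·p_2/p_1, independent of income; and x_2* = (M − 8·p_2)/p_2.
At the given prices: x_1* = 8·2/8.5 = 1.8824, and x_2* = 31.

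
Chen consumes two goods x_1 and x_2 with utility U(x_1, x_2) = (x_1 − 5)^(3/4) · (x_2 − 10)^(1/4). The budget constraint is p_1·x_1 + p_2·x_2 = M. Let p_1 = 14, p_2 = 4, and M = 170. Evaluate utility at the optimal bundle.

This is Cobb-Douglas in (x_1−5, x_2−10): tangency gives 0.75·p_2·(x_2−10) = 0.25·p_1·(x_1−5).
After buying the subsistence bundle (5, 10), a share 0.75 of the remaining income goes to x_1: x_1* = 5 + 0.75·(M − 5p_1 − 10p_2)/p_1.
Discretionary income = 170 − 5·14 − 10·4 = 60; x_1* = 5 + 0.75·60/14 = 8.2143; x_2* = 10 + 0.25·60/4 = 13.75.
Utility at the optimum: U(8.2143, 13.75) = 3.3406.

V = 3.3406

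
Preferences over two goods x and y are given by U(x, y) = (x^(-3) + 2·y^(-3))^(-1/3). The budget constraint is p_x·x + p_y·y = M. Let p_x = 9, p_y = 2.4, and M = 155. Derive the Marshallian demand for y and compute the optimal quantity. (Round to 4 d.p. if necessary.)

From the CES first-order condition, (1/2)·(y/x)^(4) = p_x/p_y.
Hence y/x = (2·p_x/p_y)^(1/(4)), i.e. raised to the 0.25 power.
Substitute y = (y/x)·x into the budget: x* = M/(p_x + p_y·(y/x)).
Numerically y/x = 1.654875, so x* = 155/(9 + 2.4·1.654875) = 11.9491 and y* = 1.654875·11.9491 = 19.7743.

y* = 19.7743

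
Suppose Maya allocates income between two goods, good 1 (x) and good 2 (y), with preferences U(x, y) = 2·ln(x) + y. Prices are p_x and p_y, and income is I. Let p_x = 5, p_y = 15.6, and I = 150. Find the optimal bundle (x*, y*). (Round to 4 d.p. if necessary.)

x* = 6.24, y* = 7.6154

Set MRS = p_x/p_y: (2/x)/1 = p_x/p_y.
So x*(p_x,p_y) = 2·p_y/p_x, independent of income; and y* = (I − 2·p_y)/p_y.
At the given prices: x* = 2·15.6/5 = 6.24, and y* = 7.6154.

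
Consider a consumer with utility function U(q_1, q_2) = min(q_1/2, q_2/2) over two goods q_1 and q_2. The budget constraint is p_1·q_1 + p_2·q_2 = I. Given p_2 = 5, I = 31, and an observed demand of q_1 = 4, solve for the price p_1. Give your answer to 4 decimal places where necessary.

p_1 = 2.75

Leontief preferences: the optimum is at the kink where q_1/2 = q_2/2, i.e. q_2 = q_1.
Budget: p_1·q_1 + p_2·q_1 = I, so (2·p_1 + 2·p_2)·q_1 = 2·I.
Demand: q_1*(p_1,p_2,I) = 2·I/(2·p_1 + 2·p_2), q_2* = 2·I/(2·p_1 + 2·p_2).
Set q_1* = 4 in the demand function and solve for p_1: p_1 = 2.75.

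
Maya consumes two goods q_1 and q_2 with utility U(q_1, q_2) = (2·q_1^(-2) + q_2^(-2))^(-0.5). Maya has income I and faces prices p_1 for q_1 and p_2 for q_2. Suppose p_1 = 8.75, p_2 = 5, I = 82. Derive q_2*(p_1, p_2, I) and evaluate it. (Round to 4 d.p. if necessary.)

q_2* = 5.7958

With the ratio pinned down, the budget gives q_1* = I/(p_1 + p_2·(q_2/q_1)) and q_2* = (q_2/q_1)·q_1*.
Numerically q_2/q_1 = 0.956466, so q_1* = 82/(8.75 + 5·0.956466) = 6.0596 and q_2* = 0.956466·6.0596 = 5.7958.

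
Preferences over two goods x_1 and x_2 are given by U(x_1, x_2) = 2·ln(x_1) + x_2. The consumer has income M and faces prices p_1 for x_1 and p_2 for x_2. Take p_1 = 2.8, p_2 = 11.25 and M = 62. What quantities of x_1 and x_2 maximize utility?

MU_x_1 = 2/x_1, MU_x_2 = 1. Tangency: 2/x_1 = p_1/p_2.
So x_1*(p_1,p_2) = 2·p_2/p_1, independent of income; and x_2* = (M − 2·p_2)/p_2.
At the given prices: x_1* = 2·11.25/2.8 = 8.0357, and x_2* = 3.5111.

x_1* = 8.0357, x_2* = 3.5111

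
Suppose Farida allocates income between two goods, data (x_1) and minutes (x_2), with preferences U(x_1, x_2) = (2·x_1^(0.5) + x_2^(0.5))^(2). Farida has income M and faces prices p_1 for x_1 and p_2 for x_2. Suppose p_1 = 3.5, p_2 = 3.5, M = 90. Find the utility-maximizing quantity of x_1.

x_1* = 20.5714

From the CES first-order condition, 2·(x_2/x_1)^(0.5) = p_1/p_2.
Hence x_2/x_1 = ((1/2)·p_1/p_2)^(1/(0.5)), i.e. raised to the 2 power.
With the ratio pinned down, the budget gives x_1* = M/(p_1 + p_2·(x_2/x_1)) and x_2* = (x_2/x_1)·x_1*.
Numerically x_2/x_1 = 0.25, so x_1* = 90/(3.5 + 3.5·0.25) = 20.5714.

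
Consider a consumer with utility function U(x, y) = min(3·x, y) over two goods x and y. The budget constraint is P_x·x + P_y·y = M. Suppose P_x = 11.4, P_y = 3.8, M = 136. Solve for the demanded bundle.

Demand: x*(P_x,P_y,M) = M/(P_x + 3·P_y), y* = 3·M/(P_x + 3·P_y).
Here 11.4 + 3·3.8 = 22.8, giving x* = 5.9649 and y* = 17.8947.

x* = 5.9649, y* = 17.8947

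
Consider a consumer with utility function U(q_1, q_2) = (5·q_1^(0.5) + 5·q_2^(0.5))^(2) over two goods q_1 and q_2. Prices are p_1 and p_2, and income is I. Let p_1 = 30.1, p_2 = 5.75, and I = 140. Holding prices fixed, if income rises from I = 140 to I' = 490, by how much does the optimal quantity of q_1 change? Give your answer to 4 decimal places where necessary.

MU_q_1 ∝ 5·q_1^(-0.5), MU_q_2 ∝ 5·q_2^(-0.5), so MRS = (q_2/q_1)^(0.5) = p_1/p_2.
Hence q_2/q_1 = (p_1/p_2)^(1/(0.5)), i.e. raised to the 2 power.
Substitute q_2 = (q_2/q_1)·q_1 into the budget: q_1* = I/(p_1 + p_2·(q_2/q_1)).
Numerically q_2/q_1 = 27.402949, so q_1* = 140/(30.1 + 5.75·27.402949) = 0.746.
At I' = 490: q_1* = 2.611. Change: 2.611 − 0.746 = 1.865.

Δq_1* = 1.865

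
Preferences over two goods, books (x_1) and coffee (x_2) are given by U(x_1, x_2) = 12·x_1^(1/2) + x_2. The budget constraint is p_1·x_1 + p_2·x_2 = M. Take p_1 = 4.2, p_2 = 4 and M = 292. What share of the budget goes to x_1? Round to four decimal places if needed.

Utility is quasi-linear in x_2; the FOC for x_1 is 6/√x_1 = p_1/p_2.
Thus x_1* = (6·p_2/p_1)² — independent of M — with the rest of income spent on x_2.
Plugging in: x_1* = (6·4/4.2)² = 32.6531, x_2* = 38.7143.
Expenditure on x_1: 4.2·32.6531 = 137.1429; share = 0.4697.

share on x_1 = 0.4697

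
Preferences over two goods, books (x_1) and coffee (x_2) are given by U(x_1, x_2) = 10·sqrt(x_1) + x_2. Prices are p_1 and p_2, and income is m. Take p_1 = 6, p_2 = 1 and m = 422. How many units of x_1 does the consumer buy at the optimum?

MU_x_1 = 5/√x_1, MU_x_2 = 1. Tangency: 5/√x_1 = p_1/p_2.
Solve: √x_1 = 5·p_2/p_1, so x_1*(p_1,p_2) = (5·p_2/p_1)², and x_2* = (m − p_1·x_1*)/p_2.
Plugging in: x_1* = (5·1/6)² = 0.6944.

x_1* = 0.6944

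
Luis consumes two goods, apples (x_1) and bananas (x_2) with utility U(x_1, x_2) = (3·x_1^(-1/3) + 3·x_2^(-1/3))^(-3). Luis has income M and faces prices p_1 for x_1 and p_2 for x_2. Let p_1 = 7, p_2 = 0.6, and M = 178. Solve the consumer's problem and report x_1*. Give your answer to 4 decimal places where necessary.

x_1* = 16.5005

From the CES first-order condition, (x_2/x_1)^(4/3) = p_1/p_2.
Solve for the ratio: x_2/x_1 = [p_1/p_2]^(0.75).
Substitute x_2 = (x_2/x_1)·x_1 into the budget: x_1* = M/(p_1 + p_2·(x_2/x_1)).
Numerically x_2/x_1 = 6.312626, so x_1* = 178/(7 + 0.6·6.312626) = 16.5005.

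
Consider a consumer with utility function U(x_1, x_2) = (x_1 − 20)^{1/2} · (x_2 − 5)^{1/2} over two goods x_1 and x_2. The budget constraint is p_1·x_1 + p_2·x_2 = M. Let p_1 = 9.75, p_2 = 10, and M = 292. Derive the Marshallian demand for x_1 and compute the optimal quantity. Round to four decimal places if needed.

Let x_1' = x_1−20, x_2' = x_2−5. MRS = x_2'/x_1' = p_1/p_2.
After buying the subsistence bundle (20, 5), a share 0.5 of the remaining income goes to x_1: x_1* = 20 + 0.5·(M − 20p_1 − 5p_2)/p_1.
Discretionary income = 292 − 20·9.75 − 5·10 = 47; x_1* = 20 + 0.5·47/9.75 = 22.4103.

x_1* = 22.4103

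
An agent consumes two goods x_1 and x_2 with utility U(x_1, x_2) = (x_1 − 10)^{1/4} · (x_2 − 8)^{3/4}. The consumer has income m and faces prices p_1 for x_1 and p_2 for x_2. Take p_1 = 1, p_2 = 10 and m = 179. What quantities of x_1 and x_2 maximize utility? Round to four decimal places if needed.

MRS = (1/3)·(x_2−8)/(x_1−10). Tangency with p_1/p_2 gives x_2−8 = 3·(p_1/p_2)·(x_1−10).
Substituting into the budget: x_1* = 10 + 0.25·(m − 10·p_1 − 8·p_2)/p_1, and x_2* = 8 + 0.75·(…)/p_2.
Discretionary income = 179 − 10·1 − 8·10 = 89; x_1* = 10 + 0.25·89/1 = 32.25; x_2* = 8 + 0.75·89/10 = 14.675.

x_1* = 32.25, x_2* = 14.675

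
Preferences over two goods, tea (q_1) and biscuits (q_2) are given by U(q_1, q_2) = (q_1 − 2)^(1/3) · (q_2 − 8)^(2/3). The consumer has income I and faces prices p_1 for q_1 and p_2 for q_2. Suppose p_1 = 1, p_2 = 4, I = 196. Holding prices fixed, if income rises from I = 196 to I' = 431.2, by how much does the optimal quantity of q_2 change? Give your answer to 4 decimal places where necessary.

Substituting into the budget: q_1* = 2 + 1/3·(I − 2·p_1 − 8·p_2)/p_1, and q_2* = 8 + 2/3·(…)/p_2.
Discretionary income = 196 − 2·1 − 8·4 = 162; q_2* = 8 + 2/3·162/4 = 35.
At I' = 431.2: q_2* = 74.2. Change: 74.2 − 35 = 39.2.

Δq_2* = 39.2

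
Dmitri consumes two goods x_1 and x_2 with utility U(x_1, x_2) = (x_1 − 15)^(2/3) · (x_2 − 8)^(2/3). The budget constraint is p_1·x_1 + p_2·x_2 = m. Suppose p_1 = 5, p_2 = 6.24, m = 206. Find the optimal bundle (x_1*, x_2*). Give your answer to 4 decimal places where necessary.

MRS = (x_2−8)/(x_1−15). Tangency with p_1/p_2 gives x_2−8 = (p_1/p_2)·(x_1−15).
After buying the subsistence bundle (15, 8), a share 0.5 of the remaining income goes to x_1: x_1* = 15 + 0.5·(m − 15p_1 − 8p_2)/p_1.
Discretionary income = 206 − 15·5 − 8·6.24 = 81.08; x_1* = 15 + 0.5·81.08/5 = 23.108; x_2* = 8 + 0.5·81.08/6.24 = 14.4968.

x_1* = 23.108, x_2* = 14.4968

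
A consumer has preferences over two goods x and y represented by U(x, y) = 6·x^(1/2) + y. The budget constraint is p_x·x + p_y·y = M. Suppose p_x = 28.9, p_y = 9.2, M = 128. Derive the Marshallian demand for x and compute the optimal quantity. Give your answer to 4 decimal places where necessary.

Set MRS = p_x/p_y: 3·x^(−1/2) = p_x/p_y.
Solve: √x = 3·p_y/p_x, so x*(p_x,p_y) = (3·p_y/p_x)², and y* = (M − p_x·x*)/p_y.
Plugging in: x* = (3·9.2/28.9)² = 0.9121.

x* = 0.9121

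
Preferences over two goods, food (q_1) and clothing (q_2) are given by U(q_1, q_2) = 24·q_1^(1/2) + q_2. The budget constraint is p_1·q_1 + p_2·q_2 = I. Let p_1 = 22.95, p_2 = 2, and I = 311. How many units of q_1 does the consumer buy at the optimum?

Set MRS = p_1/p_2: 12·q_1^(−1/2) = p_1/p_2.
Thus q_1* = (12·p_2/p_1)² — independent of I — with the rest of income spent on q_2.
Plugging in: q_1* = (12·2/22.95)² = 1.0936.

q_1* = 1.0936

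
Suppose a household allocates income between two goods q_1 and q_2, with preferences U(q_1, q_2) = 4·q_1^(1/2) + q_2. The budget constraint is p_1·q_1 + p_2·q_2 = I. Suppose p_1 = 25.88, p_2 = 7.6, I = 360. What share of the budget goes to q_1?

Set MRS = p_1/p_2: 2·q_1^(−1/2) = p_1/p_2.
Thus q_1* = (2·p_2/p_1)² — independent of I — with the rest of income spent on q_2.
Plugging in: q_1* = (2·7.6/25.88)² = 0.345, q_2* = 46.1938.
Expenditure on q_1: 25.88·0.345 = 8.9274; share = 0.0248.

share on q_1 = 0.0248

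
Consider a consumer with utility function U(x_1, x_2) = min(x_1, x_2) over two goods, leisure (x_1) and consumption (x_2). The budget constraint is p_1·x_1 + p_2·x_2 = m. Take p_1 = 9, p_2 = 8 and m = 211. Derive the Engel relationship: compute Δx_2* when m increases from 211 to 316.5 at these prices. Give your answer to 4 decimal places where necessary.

Δx_2* = 6.2059

Demand: x_1*(p_1,p_2,m) = m/(p_1 + p_2), x_2* = m/(p_1 + p_2).
Here 9 + 8 = 17, giving x_2* = 12.4118.
At m' = 316.5: x_2* = 18.6176. Change: 18.6176 − 12.4118 = 6.2059.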